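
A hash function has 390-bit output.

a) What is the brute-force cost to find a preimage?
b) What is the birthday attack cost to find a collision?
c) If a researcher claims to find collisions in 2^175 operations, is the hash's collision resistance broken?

Step 1: Preimage resistance requires brute-force of 2^390 operations.
Step 2: Collision resistance (birthday bound) = 2^(390/2) = 2^195.
Step 3: The claimed attack costs 2^175 operations.
Step 4: Since 2^175 < 2^195, the claimed attack beats the generic birthday bound, so collision resistance is broken.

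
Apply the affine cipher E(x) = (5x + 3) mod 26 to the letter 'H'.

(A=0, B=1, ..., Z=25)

Step 1: Convert 'H' to number: x = 7.
Step 2: E(7) = (5 * 7 + 3) mod 26 = 38 mod 26 = 12.
Step 3: Convert 12 back to letter: M.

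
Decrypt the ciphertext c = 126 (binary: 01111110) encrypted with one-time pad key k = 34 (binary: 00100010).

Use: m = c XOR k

Step 1: XOR ciphertext with key:
  Ciphertext: 01111110
  Key:        00100010
  XOR:        01011100
Step 2: Plaintext = 01011100 = 92 in decimal.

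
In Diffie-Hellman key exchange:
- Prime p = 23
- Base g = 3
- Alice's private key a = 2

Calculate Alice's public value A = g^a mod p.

Step 1: A = g^a mod p = 3^2 mod 23.
  3^1 mod 23 = 3
  3^2 mod 23 = (3 * 3) mod 23 = 9
Result: A = 9.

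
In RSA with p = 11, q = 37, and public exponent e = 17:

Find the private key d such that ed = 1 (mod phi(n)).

Step 1: n = 11 * 37 = 407.
Step 2: phi(n) = 10 * 36 = 360.
Step 3: Find d such that 17 * d = 1 (mod 360).
Step 4: d = 17^(-1) mod 360 = 233.
Verification: 17 * 233 = 3961 = 11 * 360 + 1.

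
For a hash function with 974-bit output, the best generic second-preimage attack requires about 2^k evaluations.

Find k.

Step 1: The hash has a 974-bit output.
Step 2: Second-preimage resistance means: given a specific input x, it should be infeasible to find a different y with h(y) = h(x).
With a 974-bit output, a generic search for a second preimage costs about 2^974 evaluations (each trial matches the fixed target with probability 2^-974).
Step 3: Security level = 974 bits.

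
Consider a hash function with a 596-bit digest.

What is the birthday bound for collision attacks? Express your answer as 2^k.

Step 1: The birthday paradox gives collision probability ~50% after sqrt(2^n) = 2^(n/2) hashes.
Step 2: For 596-bit output: 2^(596/2) = 2^298.
Step 3: Approximately 2^298 hash computations needed.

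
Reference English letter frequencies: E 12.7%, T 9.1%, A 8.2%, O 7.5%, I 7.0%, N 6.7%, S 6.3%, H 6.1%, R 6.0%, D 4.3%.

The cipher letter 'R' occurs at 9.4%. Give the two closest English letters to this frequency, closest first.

Step 1: Observed frequency of 'R' is 9.4%.
Step 2: Compute distances to each reference frequency and sort:
  T (9.1%): difference = 0.3% <-- BEST
  A (8.2%): difference = 1.2% <-- RUNNER-UP
  O (7.5%): difference = 1.9%
  I (7.0%): difference = 2.4%
  N (6.7%): difference = 2.7%
Step 3: Most likely is 'T' (9.1%, diff 0.3%); second most likely is 'A' (8.2%, diff 1.2%).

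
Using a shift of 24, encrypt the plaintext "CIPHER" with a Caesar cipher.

Step 1: For each letter, shift forward by 24 positions (mod 26).
  C (position 2) -> position (2+24) mod 26 = 0 -> A
  I (position 8) -> position (8+24) mod 26 = 6 -> G
  P (position 15) -> position (15+24) mod 26 = 13 -> N
  H (position 7) -> position (7+24) mod 26 = 5 -> F
  E (position 4) -> position (4+24) mod 26 = 2 -> C
  R (position 17) -> position (17+24) mod 26 = 15 -> P
Result: AGNFCP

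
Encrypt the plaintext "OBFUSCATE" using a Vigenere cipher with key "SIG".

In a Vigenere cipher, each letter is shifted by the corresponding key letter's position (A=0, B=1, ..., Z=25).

Step 1: Repeat key to match plaintext length:
  Plaintext: OBFUSCATE
  Key:       SIGSIGSIG
Step 2: Encrypt each letter:
  O(14) + S(18) = (14+18) mod 26 = 6 = G
  B(1) + I(8) = (1+8) mod 26 = 9 = J
  F(5) + G(6) = (5+6) mod 26 = 11 = L
  U(20) + S(18) = (20+18) mod 26 = 12 = M
  S(18) + I(8) = (18+8) mod 26 = 0 = A
  C(2) + G(6) = (2+6) mod 26 = 8 = I
  A(0) + S(18) = (0+18) mod 26 = 18 = S
  T(19) + I(8) = (19+8) mod 26 = 1 = B
  E(4) + G(6) = (4+6) mod 26 = 10 = K
Ciphertext: GJLMAISBK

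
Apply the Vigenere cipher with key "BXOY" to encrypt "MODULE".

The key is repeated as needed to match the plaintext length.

Step 1: Repeat key to match plaintext length:
  Plaintext: MODULE
  Key:       BXOYBX
Step 2: Encrypt each letter:
  M(12) + B(1) = (12+1) mod 26 = 13 = N
  O(14) + X(23) = (14+23) mod 26 = 11 = L
  D(3) + O(14) = (3+14) mod 26 = 17 = R
  U(20) + Y(24) = (20+24) mod 26 = 18 = S
  L(11) + B(1) = (11+1) mod 26 = 12 = M
  E(4) + X(23) = (4+23) mod 26 = 1 = B
Ciphertext: NLRSMB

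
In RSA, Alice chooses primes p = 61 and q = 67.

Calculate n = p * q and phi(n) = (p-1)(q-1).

Step 1: n = p * q = 61 * 67 = 4087.
Step 2: phi(n) = (p-1)(q-1) = 60 * 66 = 3960.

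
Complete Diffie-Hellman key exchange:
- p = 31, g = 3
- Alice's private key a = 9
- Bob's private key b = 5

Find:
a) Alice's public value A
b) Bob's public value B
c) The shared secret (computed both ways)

Step 1: A = g^a mod p = 3^9 mod 31 = 29.
Step 2: B = g^b mod p = 3^5 mod 31 = 26.
Step 3: Alice computes s = B^a mod p = 26^9 mod 31 = 30.
Step 4: Bob computes s = A^b mod p = 29^5 mod 31 = 30.
Both sides agree: shared secret = 30.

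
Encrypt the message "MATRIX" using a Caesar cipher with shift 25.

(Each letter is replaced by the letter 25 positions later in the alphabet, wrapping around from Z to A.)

Step 1: For each letter, shift forward by 25 positions (mod 26).
  M (position 12) -> position (12+25) mod 26 = 11 -> L
  A (position 0) -> position (0+25) mod 26 = 25 -> Z
  T (position 19) -> position (19+25) mod 26 = 18 -> S
  R (position 17) -> position (17+25) mod 26 = 16 -> Q
  I (position 8) -> position (8+25) mod 26 = 7 -> H
  X (position 23) -> position (23+25) mod 26 = 22 -> W
Result: LZSQHW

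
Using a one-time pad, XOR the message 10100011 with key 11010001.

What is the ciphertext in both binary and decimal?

Step 1: Write out the XOR operation bit by bit:
  Message: 10100011
  Key:     11010001
  XOR:     01110010
Step 2: Convert to decimal: 01110010 = 114.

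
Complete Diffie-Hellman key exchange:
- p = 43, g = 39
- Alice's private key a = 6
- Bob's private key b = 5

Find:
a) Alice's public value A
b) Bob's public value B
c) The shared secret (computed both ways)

Step 1: A = g^a mod p = 39^6 mod 43 = 11.
Step 2: B = g^b mod p = 39^5 mod 43 = 8.
Step 3: Alice computes s = B^a mod p = 8^6 mod 43 = 16.
Step 4: Bob computes s = A^b mod p = 11^5 mod 43 = 16.
Both sides agree: shared secret = 16.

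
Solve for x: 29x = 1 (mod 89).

Step 1: We need x such that 29 * x = 1 (mod 89).
Step 2: Using the extended Euclidean algorithm or trial:
  29 * 43 = 1247 = 14 * 89 + 1.
Step 3: Since 1247 mod 89 = 1, the inverse is x = 43.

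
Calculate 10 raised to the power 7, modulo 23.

Step 1: Compute 10^7 mod 23 step by step, reducing modulo 23 at each step.
  10^1 mod 23 = 10
  10^2 mod 23 = (10 * 10) mod 23 = 8
  10^3 mod 23 = (8 * 10) mod 23 = 11
  10^4 mod 23 = (11 * 10) mod 23 = 18
  10^5 mod 23 = (18 * 10) mod 23 = 19
  10^6 mod 23 = (19 * 10) mod 23 = 6
  10^7 mod 23 = (6 * 10) mod 23 = 14
Step 2: Result = 14.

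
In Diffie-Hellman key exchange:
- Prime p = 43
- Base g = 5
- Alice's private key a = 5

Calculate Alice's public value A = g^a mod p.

Step 1: A = g^a mod p = 5^5 mod 43.
  5^1 mod 43 = 5
  5^2 mod 43 = (5 * 5) mod 43 = 25
  5^3 mod 43 = (25 * 5) mod 43 = 39
  5^4 mod 43 = (39 * 5) mod 43 = 23
  5^5 mod 43 = (23 * 5) mod 43 = 29
Result: A = 29.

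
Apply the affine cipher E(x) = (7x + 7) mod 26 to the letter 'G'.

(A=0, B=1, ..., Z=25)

Step 1: Convert 'G' to number: x = 6.
Step 2: E(6) = (7 * 6 + 7) mod 26 = 49 mod 26 = 23.
Step 3: Convert 23 back to letter: X.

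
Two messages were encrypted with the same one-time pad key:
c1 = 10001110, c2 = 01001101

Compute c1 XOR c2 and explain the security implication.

Step 1: c1 XOR c2 = (m1 XOR k) XOR (m2 XOR k).
Step 2: By XOR associativity/commutativity: = m1 XOR m2 XOR k XOR k = m1 XOR m2.
Step 3: 10001110 XOR 01001101 = 11000011 = 195.
Step 4: The key cancels out! An attacker learns m1 XOR m2 = 195, revealing the relationship between plaintexts.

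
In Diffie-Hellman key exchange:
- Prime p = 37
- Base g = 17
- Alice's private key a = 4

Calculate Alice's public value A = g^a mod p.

Step 1: A = g^a mod p = 17^4 mod 37.
  17^1 mod 37 = 17
  17^2 mod 37 = (17 * 17) mod 37 = 30
  17^3 mod 37 = (30 * 17) mod 37 = 29
  17^4 mod 37 = (29 * 17) mod 37 = 12
Result: A = 12.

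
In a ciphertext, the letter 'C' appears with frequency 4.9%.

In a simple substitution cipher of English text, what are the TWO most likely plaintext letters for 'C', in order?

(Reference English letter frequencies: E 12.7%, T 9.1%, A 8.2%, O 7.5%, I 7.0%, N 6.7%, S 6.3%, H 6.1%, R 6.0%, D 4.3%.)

Step 1: Observed frequency of 'C' is 4.9%.
Step 2: Compute distances to each reference frequency and sort:
  D (4.3%): difference = 0.6% <-- BEST
  R (6.0%): difference = 1.1% <-- RUNNER-UP
  H (6.1%): difference = 1.2%
  S (6.3%): difference = 1.4%
  N (6.7%): difference = 1.8%
Step 3: Most likely is 'D' (4.3%, diff 0.6%); second most likely is 'R' (6.0%, diff 1.1%).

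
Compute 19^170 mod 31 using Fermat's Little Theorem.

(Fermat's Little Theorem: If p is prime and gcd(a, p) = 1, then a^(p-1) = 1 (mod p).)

Step 1: Since 31 is prime, by Fermat's Little Theorem: 19^30 = 1 (mod 31).
Step 2: Reduce exponent: 170 mod 30 = 20.
Step 3: So 19^170 = 19^20 (mod 31).
Step 4: 19^20 mod 31 = 5.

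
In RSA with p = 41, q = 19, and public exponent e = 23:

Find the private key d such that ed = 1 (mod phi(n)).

Step 1: n = 41 * 19 = 779.
Step 2: phi(n) = 40 * 18 = 720.
Step 3: Find d such that 23 * d = 1 (mod 720).
Step 4: d = 23^(-1) mod 720 = 407.
Verification: 23 * 407 = 9361 = 13 * 720 + 1.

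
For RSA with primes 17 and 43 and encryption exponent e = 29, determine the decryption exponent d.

Step 1: n = 17 * 43 = 731.
Step 2: phi(n) = 16 * 42 = 672.
Step 3: Find d such that 29 * d = 1 (mod 672).
Step 4: d = 29^(-1) mod 672 = 533.
Verification: 29 * 533 = 15457 = 23 * 672 + 1.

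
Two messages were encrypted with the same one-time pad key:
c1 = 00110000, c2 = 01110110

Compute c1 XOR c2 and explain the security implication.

Step 1: c1 XOR c2 = (m1 XOR k) XOR (m2 XOR k).
Step 2: By XOR associativity/commutativity: = m1 XOR m2 XOR k XOR k = m1 XOR m2.
Step 3: 00110000 XOR 01110110 = 01000110 = 70.
Step 4: The key cancels out! An attacker learns m1 XOR m2 = 70, revealing the relationship between plaintexts.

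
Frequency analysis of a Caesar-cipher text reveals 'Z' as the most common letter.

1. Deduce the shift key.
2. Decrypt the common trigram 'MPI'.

Step 1: In English, 'E' is the most frequent letter (12.7%).
Step 2: The most frequent ciphertext letter is 'Z' (position 25).
Step 3: Shift = (25 - 4) mod 26 = 21.
Step 4: Decrypt 'MPI' by shifting back 21:
  M -> R
  P -> U
  I -> N
Step 5: 'MPI' decrypts to 'RUN'.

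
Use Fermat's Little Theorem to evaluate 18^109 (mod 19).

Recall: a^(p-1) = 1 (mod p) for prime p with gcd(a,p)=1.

Step 1: Since 19 is prime, by Fermat's Little Theorem: 18^18 = 1 (mod 19).
Step 2: Reduce exponent: 109 mod 18 = 1.
Step 3: So 18^109 = 18^1 (mod 19).
Step 4: 18^1 mod 19 = 18.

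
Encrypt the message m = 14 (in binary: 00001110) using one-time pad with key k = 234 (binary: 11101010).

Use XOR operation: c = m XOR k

Step 1: Write out the XOR operation bit by bit:
  Message: 00001110
  Key:     11101010
  XOR:     11100100
Step 2: Convert to decimal: 11100100 = 228.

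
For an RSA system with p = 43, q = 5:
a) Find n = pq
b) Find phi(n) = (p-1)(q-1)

Step 1: n = p * q = 43 * 5 = 215.
Step 2: phi(n) = (p-1)(q-1) = 42 * 4 = 168.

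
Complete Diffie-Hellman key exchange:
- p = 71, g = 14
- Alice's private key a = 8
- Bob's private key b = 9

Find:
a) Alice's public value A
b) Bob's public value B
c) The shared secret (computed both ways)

Step 1: A = g^a mod p = 14^8 mod 71 = 25.
Step 2: B = g^b mod p = 14^9 mod 71 = 66.
Step 3: Alice computes s = B^a mod p = 66^8 mod 71 = 54.
Step 4: Bob computes s = A^b mod p = 25^9 mod 71 = 54.
Both sides agree: shared secret = 54.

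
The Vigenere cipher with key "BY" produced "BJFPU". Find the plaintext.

Step 1: Extend key: BYBYB
Step 2: Decrypt each letter (c - k) mod 26:
  B(1) - B(1) = (1-1) mod 26 = 0 = A
  J(9) - Y(24) = (9-24) mod 26 = 11 = L
  F(5) - B(1) = (5-1) mod 26 = 4 = E
  P(15) - Y(24) = (15-24) mod 26 = 17 = R
  U(20) - B(1) = (20-1) mod 26 = 19 = T
Plaintext: ALERT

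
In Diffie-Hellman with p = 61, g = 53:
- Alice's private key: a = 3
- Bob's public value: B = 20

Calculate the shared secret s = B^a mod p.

Step 1: s = B^a mod p = 20^3 mod 61.
  20^1 mod 61 = 20
  20^2 mod 61 = (20 * 20) mod 61 = 34
  20^3 mod 61 = (34 * 20) mod 61 = 9
Result: shared secret = 9.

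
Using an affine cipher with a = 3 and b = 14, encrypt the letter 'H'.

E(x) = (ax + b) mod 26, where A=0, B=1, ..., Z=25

Step 1: Convert 'H' to number: x = 7.
Step 2: E(7) = (3 * 7 + 14) mod 26 = 35 mod 26 = 9.
Step 3: Convert 9 back to letter: J.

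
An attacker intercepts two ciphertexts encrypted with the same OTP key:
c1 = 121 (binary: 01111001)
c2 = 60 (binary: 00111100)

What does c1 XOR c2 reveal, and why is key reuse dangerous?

Step 1: c1 XOR c2 = (m1 XOR k) XOR (m2 XOR k).
Step 2: By XOR associativity/commutativity: = m1 XOR m2 XOR k XOR k = m1 XOR m2.
Step 3: 01111001 XOR 00111100 = 01000101 = 69.
Step 4: The key cancels out! An attacker learns m1 XOR m2 = 69, revealing the relationship between plaintexts.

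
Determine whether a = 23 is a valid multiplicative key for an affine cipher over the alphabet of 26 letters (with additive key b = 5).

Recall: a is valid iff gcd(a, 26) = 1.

Step 1: Compute gcd(23, 26).
Step 2: gcd(23, 26) = 1.
Since gcd = 1, 23 is coprime with 26, so it is a valid key.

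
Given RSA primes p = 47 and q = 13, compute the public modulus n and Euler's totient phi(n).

Step 1: n = p * q = 47 * 13 = 611.
Step 2: phi(n) = (p-1)(q-1) = 46 * 12 = 552.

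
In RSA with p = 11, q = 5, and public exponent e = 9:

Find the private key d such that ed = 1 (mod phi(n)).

Step 1: n = 11 * 5 = 55.
Step 2: phi(n) = 10 * 4 = 40.
Step 3: Find d such that 9 * d = 1 (mod 40).
Step 4: d = 9^(-1) mod 40 = 9.
Verification: 9 * 9 = 81 = 2 * 40 + 1.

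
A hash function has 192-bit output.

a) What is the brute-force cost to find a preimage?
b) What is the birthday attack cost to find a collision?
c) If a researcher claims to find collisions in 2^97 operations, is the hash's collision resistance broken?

Step 1: Preimage resistance requires brute-force of 2^192 operations.
Step 2: Collision resistance (birthday bound) = 2^(192/2) = 2^96.
Step 3: The claimed attack costs 2^97 operations.
Step 4: Since 2^97 >= 2^96, the claimed attack is no faster than the generic birthday attack, so this does not break collision resistance.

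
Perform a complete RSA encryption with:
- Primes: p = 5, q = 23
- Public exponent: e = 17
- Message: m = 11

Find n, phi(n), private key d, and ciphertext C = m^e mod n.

Step 1: n = 5 * 23 = 115.
Step 2: phi(n) = (5-1)(23-1) = 4 * 22 = 88.
Step 3: Find d = 17^(-1) mod 88 = 57.
  Verify: 17 * 57 = 969 = 1 (mod 88).
Step 4: C = 11^17 mod 115 = 106.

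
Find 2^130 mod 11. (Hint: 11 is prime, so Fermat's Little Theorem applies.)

Step 1: Since 11 is prime, by Fermat's Little Theorem: 2^10 = 1 (mod 11).
Step 2: Reduce exponent: 130 mod 10 = 0.
Step 3: So 2^130 = 2^0 (mod 11).
Step 4: 2^0 mod 11 = 1.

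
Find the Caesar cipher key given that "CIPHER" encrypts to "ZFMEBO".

Step 1: Compare first letters: C (position 2) -> Z (position 25).
Step 2: Shift = (25 - 2) mod 26 = 23.
The shift value is 23.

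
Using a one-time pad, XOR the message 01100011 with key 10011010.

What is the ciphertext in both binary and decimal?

Step 1: Write out the XOR operation bit by bit:
  Message: 01100011
  Key:     10011010
  XOR:     11111001
Step 2: Convert to decimal: 11111001 = 249.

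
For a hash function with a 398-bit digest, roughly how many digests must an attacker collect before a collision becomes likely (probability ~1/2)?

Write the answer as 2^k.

Step 1: The birthday paradox gives collision probability ~50% after sqrt(2^n) = 2^(n/2) hashes.
Step 2: For 398-bit output: 2^(398/2) = 2^199.
Step 3: Approximately 2^199 hash computations needed.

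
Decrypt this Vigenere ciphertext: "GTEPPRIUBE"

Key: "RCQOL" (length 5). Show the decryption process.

Step 1: Key 'RCQOL' has length 5. Extended key: RCQOLRCQOL
Step 2: Decrypt each position:
  G(6) - R(17) = 15 = P
  T(19) - C(2) = 17 = R
  E(4) - Q(16) = 14 = O
  P(15) - O(14) = 1 = B
  P(15) - L(11) = 4 = E
  R(17) - R(17) = 0 = A
  I(8) - C(2) = 6 = G
  U(20) - Q(16) = 4 = E
  B(1) - O(14) = 13 = N
  E(4) - L(11) = 19 = T
Plaintext: PROBEAGENT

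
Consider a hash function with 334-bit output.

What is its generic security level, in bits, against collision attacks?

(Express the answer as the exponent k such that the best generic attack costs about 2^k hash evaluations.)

Step 1: The hash has a 334-bit output.
Step 2: Collision resistance means it should be infeasible to find any x != y with h(x) = h(y).
By the birthday bound, a generic collision search succeeds after about sqrt(2^334) = 2^(334/2) = 2^167 evaluations.
Step 3: Security level = 167 bits.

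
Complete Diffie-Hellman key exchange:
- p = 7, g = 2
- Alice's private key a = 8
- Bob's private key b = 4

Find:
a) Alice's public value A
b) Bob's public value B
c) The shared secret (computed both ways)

Step 1: A = g^a mod p = 2^8 mod 7 = 4.
Step 2: B = g^b mod p = 2^4 mod 7 = 2.
Step 3: Alice computes s = B^a mod p = 2^8 mod 7 = 4.
Step 4: Bob computes s = A^b mod p = 4^4 mod 7 = 4.
Both sides agree: shared secret = 4.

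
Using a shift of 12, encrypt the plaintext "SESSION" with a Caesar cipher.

Step 1: For each letter, shift forward by 12 positions (mod 26).
  S (position 18) -> position (18+12) mod 26 = 4 -> E
  E (position 4) -> position (4+12) mod 26 = 16 -> Q
  S (position 18) -> position (18+12) mod 26 = 4 -> E
  S (position 18) -> position (18+12) mod 26 = 4 -> E
  I (position 8) -> position (8+12) mod 26 = 20 -> U
  O (position 14) -> position (14+12) mod 26 = 0 -> A
  N (position 13) -> position (13+12) mod 26 = 25 -> Z
Result: EQEEUAZ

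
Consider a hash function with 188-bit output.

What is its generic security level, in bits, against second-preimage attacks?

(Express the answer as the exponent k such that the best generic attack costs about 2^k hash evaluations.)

Step 1: The hash has a 188-bit output.
Step 2: Second-preimage resistance means: given a specific input x, it should be infeasible to find a different y with h(y) = h(x).
With a 188-bit output, a generic search for a second preimage costs about 2^188 evaluations (each trial matches the fixed target with probability 2^-188).
Step 3: Security level = 188 bits.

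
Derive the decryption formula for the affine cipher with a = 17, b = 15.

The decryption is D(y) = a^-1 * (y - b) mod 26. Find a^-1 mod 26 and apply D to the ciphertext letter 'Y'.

Step 1: Find a^-1, the modular inverse of 17 mod 26.
Step 2: We need 17 * a^-1 = 1 (mod 26).
Step 3: 17 * 23 = 391 = 15 * 26 + 1, so a^-1 = 23.
Step 4: D(y) = 23(y - 15) mod 26.
Step 5: Apply to 'Y' (y = 24): D(24) = 23 * (24 - 15) mod 26 = 23 * 9 mod 26 = 25 -> 'Z'.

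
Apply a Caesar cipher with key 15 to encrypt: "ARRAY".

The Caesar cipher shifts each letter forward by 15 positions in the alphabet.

Step 1: For each letter, shift forward by 15 positions (mod 26).
  A (position 0) -> position (0+15) mod 26 = 15 -> P
  R (position 17) -> position (17+15) mod 26 = 6 -> G
  R (position 17) -> position (17+15) mod 26 = 6 -> G
  A (position 0) -> position (0+15) mod 26 = 15 -> P
  Y (position 24) -> position (24+15) mod 26 = 13 -> N
Result: PGGPN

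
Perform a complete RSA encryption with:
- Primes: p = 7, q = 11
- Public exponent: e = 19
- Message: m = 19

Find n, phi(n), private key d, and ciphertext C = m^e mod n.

Step 1: n = 7 * 11 = 77.
Step 2: phi(n) = (7-1)(11-1) = 6 * 10 = 60.
Step 3: Find d = 19^(-1) mod 60 = 19.
  Verify: 19 * 19 = 361 = 1 (mod 60).
Step 4: C = 19^19 mod 77 = 40.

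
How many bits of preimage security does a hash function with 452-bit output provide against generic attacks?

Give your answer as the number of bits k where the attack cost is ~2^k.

Step 1: The hash has a 452-bit output.
Step 2: Preimage resistance means: given a digest h(x), it should be infeasible to find any input that hashes to it.
With a 452-bit output there are 2^452 possible digests, so a generic brute-force preimage search costs about 2^452 evaluations.
Step 3: Security level = 452 bits.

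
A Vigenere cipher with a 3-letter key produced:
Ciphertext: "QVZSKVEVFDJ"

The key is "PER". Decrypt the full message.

Step 1: Key 'PER' has length 3. Extended key: PERPERPERPE
Step 2: Decrypt each position:
  Q(16) - P(15) = 1 = B
  V(21) - E(4) = 17 = R
  Z(25) - R(17) = 8 = I
  S(18) - P(15) = 3 = D
  K(10) - E(4) = 6 = G
  V(21) - R(17) = 4 = E
  E(4) - P(15) = 15 = P
  V(21) - E(4) = 17 = R
  F(5) - R(17) = 14 = O
  D(3) - P(15) = 14 = O
  J(9) - E(4) = 5 = F
Plaintext: BRIDGEPROOF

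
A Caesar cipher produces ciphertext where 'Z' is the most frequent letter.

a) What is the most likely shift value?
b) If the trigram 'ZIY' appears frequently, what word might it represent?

Step 1: In English, 'E' is the most frequent letter (12.7%).
Step 2: The most frequent ciphertext letter is 'Z' (position 25).
Step 3: Shift = (25 - 4) mod 26 = 21.
Step 4: Decrypt 'ZIY' by shifting back 21:
  Z -> E
  I -> N
  Y -> D
Step 5: 'ZIY' decrypts to 'END'.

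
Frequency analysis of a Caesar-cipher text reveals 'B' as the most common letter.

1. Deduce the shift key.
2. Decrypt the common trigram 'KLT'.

Step 1: In English, 'E' is the most frequent letter (12.7%).
Step 2: The most frequent ciphertext letter is 'B' (position 1).
Step 3: Shift = (1 - 4) mod 26 = 23.
Step 4: Decrypt 'KLT' by shifting back 23:
  K -> N
  L -> O
  T -> W
Step 5: 'KLT' decrypts to 'NOW'.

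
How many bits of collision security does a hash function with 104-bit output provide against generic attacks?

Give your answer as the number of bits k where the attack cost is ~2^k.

Step 1: The hash has a 104-bit output.
Step 2: Collision resistance means it should be infeasible to find any x != y with h(x) = h(y).
By the birthday bound, a generic collision search succeeds after about sqrt(2^104) = 2^(104/2) = 2^52 evaluations.
Step 3: Security level = 52 bits.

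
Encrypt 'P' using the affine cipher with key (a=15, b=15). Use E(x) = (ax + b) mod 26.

Step 1: Convert 'P' to number: x = 15.
Step 2: E(15) = (15 * 15 + 15) mod 26 = 240 mod 26 = 6.
Step 3: Convert 6 back to letter: G.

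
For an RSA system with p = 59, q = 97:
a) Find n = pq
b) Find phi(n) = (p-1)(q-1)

Step 1: n = p * q = 59 * 97 = 5723.
Step 2: phi(n) = (p-1)(q-1) = 58 * 96 = 5568.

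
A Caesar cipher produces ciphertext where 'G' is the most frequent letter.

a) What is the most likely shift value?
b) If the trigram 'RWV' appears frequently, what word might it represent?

Step 1: In English, 'E' is the most frequent letter (12.7%).
Step 2: The most frequent ciphertext letter is 'G' (position 6).
Step 3: Shift = (6 - 4) mod 26 = 2.
Step 4: Decrypt 'RWV' by shifting back 2:
  R -> P
  W -> U
  V -> T
Step 5: 'RWV' decrypts to 'PUT'.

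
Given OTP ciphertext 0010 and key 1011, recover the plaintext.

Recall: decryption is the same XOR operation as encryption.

Step 1: XOR ciphertext with key:
  Ciphertext: 0010
  Key:        1011
  XOR:        1001
Step 2: Plaintext = 1001 = 9 in decimal.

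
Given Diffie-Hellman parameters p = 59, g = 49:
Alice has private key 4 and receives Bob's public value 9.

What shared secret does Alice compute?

Step 1: s = B^a mod p = 9^4 mod 59.
  9^1 mod 59 = 9
  9^2 mod 59 = (9 * 9) mod 59 = 22
  9^3 mod 59 = (22 * 9) mod 59 = 21
  9^4 mod 59 = (21 * 9) mod 59 = 12
Result: shared secret = 12.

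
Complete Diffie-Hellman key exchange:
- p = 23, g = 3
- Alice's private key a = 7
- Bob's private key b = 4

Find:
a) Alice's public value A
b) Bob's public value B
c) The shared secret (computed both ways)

Step 1: A = g^a mod p = 3^7 mod 23 = 2.
Step 2: B = g^b mod p = 3^4 mod 23 = 12.
Step 3: Alice computes s = B^a mod p = 12^7 mod 23 = 16.
Step 4: Bob computes s = A^b mod p = 2^4 mod 23 = 16.
Both sides agree: shared secret = 16.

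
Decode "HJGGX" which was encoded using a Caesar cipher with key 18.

Step 1: Reverse the shift by subtracting 18 from each letter position.
  H (position 7) -> position (7-18) mod 26 = 15 -> P
  J (position 9) -> position (9-18) mod 26 = 17 -> R
  G (position 6) -> position (6-18) mod 26 = 14 -> O
  G (position 6) -> position (6-18) mod 26 = 14 -> O
  X (position 23) -> position (23-18) mod 26 = 5 -> F
Decrypted message: PROOF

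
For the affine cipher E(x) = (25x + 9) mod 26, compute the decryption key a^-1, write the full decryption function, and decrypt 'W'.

Step 1: Find a^-1, the modular inverse of 25 mod 26.
Step 2: We need 25 * a^-1 = 1 (mod 26).
Step 3: 25 * 25 = 625 = 24 * 26 + 1, so a^-1 = 25.
Step 4: D(y) = 25(y - 9) mod 26.
Step 5: Apply to 'W' (y = 22): D(22) = 25 * (22 - 9) mod 26 = 25 * 13 mod 26 = 13 -> 'N'.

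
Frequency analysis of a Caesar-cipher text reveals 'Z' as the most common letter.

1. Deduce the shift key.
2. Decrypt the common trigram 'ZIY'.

Step 1: In English, 'E' is the most frequent letter (12.7%).
Step 2: The most frequent ciphertext letter is 'Z' (position 25).
Step 3: Shift = (25 - 4) mod 26 = 21.
Step 4: Decrypt 'ZIY' by shifting back 21:
  Z -> E
  I -> N
  Y -> D
Step 5: 'ZIY' decrypts to 'END'.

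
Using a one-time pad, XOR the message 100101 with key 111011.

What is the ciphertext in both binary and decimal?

Step 1: Write out the XOR operation bit by bit:
  Message: 100101
  Key:     111011
  XOR:     011110
Step 2: Convert to decimal: 011110 = 30.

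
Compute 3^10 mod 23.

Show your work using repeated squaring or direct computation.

Step 1: Compute 3^10 mod 23 step by step, reducing modulo 23 at each step.
  3^1 mod 23 = 3
  3^2 mod 23 = (3 * 3) mod 23 = 9
  3^3 mod 23 = (9 * 3) mod 23 = 4
  3^4 mod 23 = (4 * 3) mod 23 = 12
  3^5 mod 23 = (12 * 3) mod 23 = 13
  3^6 mod 23 = (13 * 3) mod 23 = 16
  3^7 mod 23 = (16 * 3) mod 23 = 2
  3^8 mod 23 = (2 * 3) mod 23 = 6
  3^9 mod 23 = (6 * 3) mod 23 = 18
  3^10 mod 23 = (18 * 3) mod 23 = 8
Step 2: Result = 8.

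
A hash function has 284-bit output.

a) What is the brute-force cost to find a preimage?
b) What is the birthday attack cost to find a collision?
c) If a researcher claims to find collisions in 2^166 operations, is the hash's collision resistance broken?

Step 1: Preimage resistance requires brute-force of 2^284 operations.
Step 2: Collision resistance (birthday bound) = 2^(284/2) = 2^142.
Step 3: The claimed attack costs 2^166 operations.
Step 4: Since 2^166 >= 2^142, the claimed attack is no faster than the generic birthday attack, so this does not break collision resistance.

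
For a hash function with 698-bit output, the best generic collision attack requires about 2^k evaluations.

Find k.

Step 1: The hash has a 698-bit output.
Step 2: Collision resistance means it should be infeasible to find any x != y with h(x) = h(y).
By the birthday bound, a generic collision search succeeds after about sqrt(2^698) = 2^(698/2) = 2^349 evaluations.
Step 3: Security level = 349 bits.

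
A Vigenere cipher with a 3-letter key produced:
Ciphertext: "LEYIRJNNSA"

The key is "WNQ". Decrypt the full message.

Step 1: Key 'WNQ' has length 3. Extended key: WNQWNQWNQW
Step 2: Decrypt each position:
  L(11) - W(22) = 15 = P
  E(4) - N(13) = 17 = R
  Y(24) - Q(16) = 8 = I
  I(8) - W(22) = 12 = M
  R(17) - N(13) = 4 = E
  J(9) - Q(16) = 19 = T
  N(13) - W(22) = 17 = R
  N(13) - N(13) = 0 = A
  S(18) - Q(16) = 2 = C
  A(0) - W(22) = 4 = E
Plaintext: PRIMETRACE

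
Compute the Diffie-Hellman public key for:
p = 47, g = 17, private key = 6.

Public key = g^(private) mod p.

Step 1: A = g^a mod p = 17^6 mod 47.
  17^1 mod 47 = 17
  17^2 mod 47 = (17 * 17) mod 47 = 7
  17^3 mod 47 = (7 * 17) mod 47 = 25
  17^4 mod 47 = (25 * 17) mod 47 = 2
  17^5 mod 47 = (2 * 17) mod 47 = 34
  17^6 mod 47 = (34 * 17) mod 47 = 14
Result: A = 14.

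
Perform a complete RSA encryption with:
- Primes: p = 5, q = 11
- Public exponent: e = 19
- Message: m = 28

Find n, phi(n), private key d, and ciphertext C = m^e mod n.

Step 1: n = 5 * 11 = 55.
Step 2: phi(n) = (5-1)(11-1) = 4 * 10 = 40.
Step 3: Find d = 19^(-1) mod 40 = 19.
  Verify: 19 * 19 = 361 = 1 (mod 40).
Step 4: C = 28^19 mod 55 = 2.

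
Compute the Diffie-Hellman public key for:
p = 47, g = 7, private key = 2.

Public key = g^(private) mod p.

Step 1: A = g^a mod p = 7^2 mod 47.
  7^1 mod 47 = 7
  7^2 mod 47 = (7 * 7) mod 47 = 2
Result: A = 2.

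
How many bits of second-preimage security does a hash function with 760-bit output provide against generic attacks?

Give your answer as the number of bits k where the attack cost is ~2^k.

Step 1: The hash has a 760-bit output.
Step 2: Second-preimage resistance means: given a specific input x, it should be infeasible to find a different y with h(y) = h(x).
With a 760-bit output, a generic search for a second preimage costs about 2^760 evaluations (each trial matches the fixed target with probability 2^-760).
Step 3: Security level = 760 bits.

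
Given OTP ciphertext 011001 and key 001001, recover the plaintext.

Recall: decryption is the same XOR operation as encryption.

Step 1: XOR ciphertext with key:
  Ciphertext: 011001
  Key:        001001
  XOR:        010000
Step 2: Plaintext = 010000 = 16 in decimal.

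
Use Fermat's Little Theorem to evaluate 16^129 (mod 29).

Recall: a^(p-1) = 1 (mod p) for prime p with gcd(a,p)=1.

Step 1: Since 29 is prime, by Fermat's Little Theorem: 16^28 = 1 (mod 29).
Step 2: Reduce exponent: 129 mod 28 = 17.
Step 3: So 16^129 = 16^17 (mod 29).
Step 4: 16^17 mod 29 = 7.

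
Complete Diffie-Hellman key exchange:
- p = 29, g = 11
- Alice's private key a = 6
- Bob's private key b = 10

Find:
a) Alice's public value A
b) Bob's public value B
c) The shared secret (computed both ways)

Step 1: A = g^a mod p = 11^6 mod 29 = 9.
Step 2: B = g^b mod p = 11^10 mod 29 = 22.
Step 3: Alice computes s = B^a mod p = 22^6 mod 29 = 25.
Step 4: Bob computes s = A^b mod p = 9^10 mod 29 = 25.
Both sides agree: shared secret = 25.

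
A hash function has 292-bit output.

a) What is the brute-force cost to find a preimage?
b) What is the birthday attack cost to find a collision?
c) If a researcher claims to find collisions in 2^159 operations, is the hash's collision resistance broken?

Step 1: Preimage resistance requires brute-force of 2^292 operations.
Step 2: Collision resistance (birthday bound) = 2^(292/2) = 2^146.
Step 3: The claimed attack costs 2^159 operations.
Step 4: Since 2^159 >= 2^146, the claimed attack is no faster than the generic birthday attack, so this does not break collision resistance.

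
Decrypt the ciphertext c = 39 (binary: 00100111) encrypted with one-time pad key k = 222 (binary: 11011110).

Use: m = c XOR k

Step 1: XOR ciphertext with key:
  Ciphertext: 00100111
  Key:        11011110
  XOR:        11111001
Step 2: Plaintext = 11111001 = 249 in decimal.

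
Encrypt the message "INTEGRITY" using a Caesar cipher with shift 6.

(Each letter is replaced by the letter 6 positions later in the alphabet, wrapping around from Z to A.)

Step 1: For each letter, shift forward by 6 positions (mod 26).
  I (position 8) -> position (8+6) mod 26 = 14 -> O
  N (position 13) -> position (13+6) mod 26 = 19 -> T
  T (position 19) -> position (19+6) mod 26 = 25 -> Z
  E (position 4) -> position (4+6) mod 26 = 10 -> K
  G (position 6) -> position (6+6) mod 26 = 12 -> M
  R (position 17) -> position (17+6) mod 26 = 23 -> X
  I (position 8) -> position (8+6) mod 26 = 14 -> O
  T (position 19) -> position (19+6) mod 26 = 25 -> Z
  Y (position 24) -> position (24+6) mod 26 = 4 -> E
Result: OTZKMXOZE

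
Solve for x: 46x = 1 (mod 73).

Step 1: We need x such that 46 * x = 1 (mod 73).
Step 2: Using the extended Euclidean algorithm or trial:
  46 * 27 = 1242 = 17 * 73 + 1.
Step 3: Since 1242 mod 73 = 1, the inverse is x = 27.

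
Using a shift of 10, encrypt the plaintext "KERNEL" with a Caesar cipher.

Step 1: For each letter, shift forward by 10 positions (mod 26).
  K (position 10) -> position (10+10) mod 26 = 20 -> U
  E (position 4) -> position (4+10) mod 26 = 14 -> O
  R (position 17) -> position (17+10) mod 26 = 1 -> B
  N (position 13) -> position (13+10) mod 26 = 23 -> X
  E (position 4) -> position (4+10) mod 26 = 14 -> O
  L (position 11) -> position (11+10) mod 26 = 21 -> V
Result: UOBXOV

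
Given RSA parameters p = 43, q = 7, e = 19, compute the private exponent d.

Step 1: n = 43 * 7 = 301.
Step 2: phi(n) = 42 * 6 = 252.
Step 3: Find d such that 19 * d = 1 (mod 252).
Step 4: d = 19^(-1) mod 252 = 199.
Verification: 19 * 199 = 3781 = 15 * 252 + 1.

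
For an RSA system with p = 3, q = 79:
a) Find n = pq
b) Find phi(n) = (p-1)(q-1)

Step 1: n = p * q = 3 * 79 = 237.
Step 2: phi(n) = (p-1)(q-1) = 2 * 78 = 156.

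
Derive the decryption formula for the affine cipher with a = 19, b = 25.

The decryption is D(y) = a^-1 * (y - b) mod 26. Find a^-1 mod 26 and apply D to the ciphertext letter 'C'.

Step 1: Find a^-1, the modular inverse of 19 mod 26.
Step 2: We need 19 * a^-1 = 1 (mod 26).
Step 3: 19 * 11 = 209 = 8 * 26 + 1, so a^-1 = 11.
Step 4: D(y) = 11(y - 25) mod 26.
Step 5: Apply to 'C' (y = 2): D(2) = 11 * (2 - 25) mod 26 = 11 * -23 mod 26 = 7 -> 'H'.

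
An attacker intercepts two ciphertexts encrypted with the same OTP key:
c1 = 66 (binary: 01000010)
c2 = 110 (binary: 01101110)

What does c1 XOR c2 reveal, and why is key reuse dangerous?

Step 1: c1 XOR c2 = (m1 XOR k) XOR (m2 XOR k).
Step 2: By XOR associativity/commutativity: = m1 XOR m2 XOR k XOR k = m1 XOR m2.
Step 3: 01000010 XOR 01101110 = 00101100 = 44.
Step 4: The key cancels out! An attacker learns m1 XOR m2 = 44, revealing the relationship between plaintexts.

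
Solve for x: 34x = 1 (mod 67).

Step 1: We need x such that 34 * x = 1 (mod 67).
Step 2: Using the extended Euclidean algorithm or trial:
  34 * 2 = 68 = 1 * 67 + 1.
Step 3: Since 68 mod 67 = 1, the inverse is x = 2.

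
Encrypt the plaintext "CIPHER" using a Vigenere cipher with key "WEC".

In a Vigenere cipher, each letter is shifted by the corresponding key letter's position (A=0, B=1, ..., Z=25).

Step 1: Repeat key to match plaintext length:
  Plaintext: CIPHER
  Key:       WECWEC
Step 2: Encrypt each letter:
  C(2) + W(22) = (2+22) mod 26 = 24 = Y
  I(8) + E(4) = (8+4) mod 26 = 12 = M
  P(15) + C(2) = (15+2) mod 26 = 17 = R
  H(7) + W(22) = (7+22) mod 26 = 3 = D
  E(4) + E(4) = (4+4) mod 26 = 8 = I
  R(17) + C(2) = (17+2) mod 26 = 19 = T
Ciphertext: YMRDIT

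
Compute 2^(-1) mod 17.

Step 1: We need x such that 2 * x = 1 (mod 17).
Step 2: Using the extended Euclidean algorithm or trial:
  2 * 9 = 18 = 1 * 17 + 1.
Step 3: Since 18 mod 17 = 1, the inverse is x = 9.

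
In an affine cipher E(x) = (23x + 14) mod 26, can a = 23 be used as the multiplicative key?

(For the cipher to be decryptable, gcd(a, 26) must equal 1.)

Step 1: Compute gcd(23, 26).
Step 2: gcd(23, 26) = 1.
Since gcd = 1, 23 is coprime with 26, so it is a valid key.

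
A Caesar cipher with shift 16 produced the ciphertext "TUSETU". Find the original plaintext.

Step 1: Reverse the shift by subtracting 16 from each letter position.
  T (position 19) -> position (19-16) mod 26 = 3 -> D
  U (position 20) -> position (20-16) mod 26 = 4 -> E
  S (position 18) -> position (18-16) mod 26 = 2 -> C
  E (position 4) -> position (4-16) mod 26 = 14 -> O
  T (position 19) -> position (19-16) mod 26 = 3 -> D
  U (position 20) -> position (20-16) mod 26 = 4 -> E
Decrypted message: DECODE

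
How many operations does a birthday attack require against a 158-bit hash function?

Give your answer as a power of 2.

Step 1: The birthday paradox gives collision probability ~50% after sqrt(2^n) = 2^(n/2) hashes.
Step 2: For 158-bit output: 2^(158/2) = 2^79.
Step 3: Approximately 2^79 hash computations needed.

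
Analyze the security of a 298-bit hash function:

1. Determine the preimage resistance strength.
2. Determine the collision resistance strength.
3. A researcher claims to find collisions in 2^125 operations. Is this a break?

Step 1: Preimage resistance requires brute-force of 2^298 operations.
Step 2: Collision resistance (birthday bound) = 2^(298/2) = 2^149.
Step 3: The claimed attack costs 2^125 operations.
Step 4: Since 2^125 < 2^149, the claimed attack beats the generic birthday bound, so collision resistance is broken.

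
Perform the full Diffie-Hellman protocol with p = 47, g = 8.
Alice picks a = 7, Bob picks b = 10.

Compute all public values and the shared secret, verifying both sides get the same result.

Step 1: A = g^a mod p = 8^7 mod 47 = 12.
Step 2: B = g^b mod p = 8^10 mod 47 = 34.
Step 3: Alice computes s = B^a mod p = 34^7 mod 47 = 8.
Step 4: Bob computes s = A^b mod p = 12^10 mod 47 = 8.
Both sides agree: shared secret = 8.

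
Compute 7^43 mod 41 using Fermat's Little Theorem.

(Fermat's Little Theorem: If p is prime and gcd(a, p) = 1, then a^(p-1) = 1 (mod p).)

Step 1: Since 41 is prime, by Fermat's Little Theorem: 7^40 = 1 (mod 41).
Step 2: Reduce exponent: 43 mod 40 = 3.
Step 3: So 7^43 = 7^3 (mod 41).
Step 4: 7^3 mod 41 = 15.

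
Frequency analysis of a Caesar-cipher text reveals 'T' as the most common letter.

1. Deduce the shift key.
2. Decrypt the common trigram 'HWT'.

Step 1: In English, 'E' is the most frequent letter (12.7%).
Step 2: The most frequent ciphertext letter is 'T' (position 19).
Step 3: Shift = (19 - 4) mod 26 = 15.
Step 4: Decrypt 'HWT' by shifting back 15:
  H -> S
  W -> H
  T -> E
Step 5: 'HWT' decrypts to 'SHE'.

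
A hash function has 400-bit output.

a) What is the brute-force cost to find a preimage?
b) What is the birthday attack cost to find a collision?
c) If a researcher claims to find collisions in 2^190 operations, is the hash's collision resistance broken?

Step 1: Preimage resistance requires brute-force of 2^400 operations.
Step 2: Collision resistance (birthday bound) = 2^(400/2) = 2^200.
Step 3: The claimed attack costs 2^190 operations.
Step 4: Since 2^190 < 2^200, the claimed attack beats the generic birthday bound, so collision resistance is broken.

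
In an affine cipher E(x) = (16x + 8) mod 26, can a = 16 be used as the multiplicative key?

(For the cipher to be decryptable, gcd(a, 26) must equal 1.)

Step 1: Compute gcd(16, 26).
Step 2: gcd(16, 26) = 2.
Since gcd = 2 != 1, 16 shares a common factor with 26, so it cannot be used.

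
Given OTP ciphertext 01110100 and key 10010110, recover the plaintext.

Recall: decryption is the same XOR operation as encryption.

Step 1: XOR ciphertext with key:
  Ciphertext: 01110100
  Key:        10010110
  XOR:        11100010
Step 2: Plaintext = 11100010 = 226 in decimal.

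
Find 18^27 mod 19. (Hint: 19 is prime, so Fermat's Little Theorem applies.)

Step 1: Since 19 is prime, by Fermat's Little Theorem: 18^18 = 1 (mod 19).
Step 2: Reduce exponent: 27 mod 18 = 9.
Step 3: So 18^27 = 18^9 (mod 19).
Step 4: 18^9 mod 19 = 18.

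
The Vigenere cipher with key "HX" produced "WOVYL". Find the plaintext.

Step 1: Extend key: HXHXH
Step 2: Decrypt each letter (c - k) mod 26:
  W(22) - H(7) = (22-7) mod 26 = 15 = P
  O(14) - X(23) = (14-23) mod 26 = 17 = R
  V(21) - H(7) = (21-7) mod 26 = 14 = O
  Y(24) - X(23) = (24-23) mod 26 = 1 = B
  L(11) - H(7) = (11-7) mod 26 = 4 = E
Plaintext: PROBE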